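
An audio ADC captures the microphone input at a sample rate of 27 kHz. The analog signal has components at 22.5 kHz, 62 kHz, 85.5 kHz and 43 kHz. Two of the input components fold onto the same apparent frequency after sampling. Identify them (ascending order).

22.5 kHz, 85.5 kHz

fs/2 = 13.5 kHz.
22.5 kHz > fs/2 = 13.5 kHz, folds to fs − 22.5 kHz = 4.5 kHz.
62 kHz mod fs = 8 kHz.
8 kHz ≤ fs/2 = 13.5 kHz, appears at 8 kHz.
85.5 kHz mod fs = 4.5 kHz.
4.5 kHz ≤ fs/2 = 13.5 kHz, appears at 4.5 kHz.
43 kHz mod fs = 16 kHz.
16 kHz > fs/2 = 13.5 kHz, folds to fs − 16 kHz = 11 kHz.
22.5 kHz and 85.5 kHz both map to 4.5 kHz.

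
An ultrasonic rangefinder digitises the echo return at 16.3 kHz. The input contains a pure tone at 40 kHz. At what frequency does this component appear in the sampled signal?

7.4 kHz

40 kHz mod fs = 7.4 kHz.
7.4 kHz ≤ fs/2 = 8.15 kHz, appears at 7.4 kHz.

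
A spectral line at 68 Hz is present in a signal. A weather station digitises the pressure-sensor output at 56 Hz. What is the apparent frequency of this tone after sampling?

12 Hz

68 Hz mod fs = 12 Hz.
12 Hz ≤ fs/2 = 28 Hz, appears at 12 Hz.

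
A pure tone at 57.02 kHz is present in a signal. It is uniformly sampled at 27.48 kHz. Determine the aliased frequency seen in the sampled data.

57.02 kHz mod fs = 2.06 kHz.
2.06 kHz ≤ fs/2 = 13.74 kHz, appears at 2.06 kHz.

2.06 kHz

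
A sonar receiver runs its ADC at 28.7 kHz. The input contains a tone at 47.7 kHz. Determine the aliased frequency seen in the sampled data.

9.7 kHz

47.7 kHz mod fs = 19 kHz.
19 kHz > fs/2 = 14.35 kHz, folds to fs − 19 kHz = 9.7 kHz.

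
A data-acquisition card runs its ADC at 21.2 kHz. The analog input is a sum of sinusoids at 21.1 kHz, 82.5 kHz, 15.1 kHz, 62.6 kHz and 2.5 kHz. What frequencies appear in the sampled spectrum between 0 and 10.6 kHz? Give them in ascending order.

0.1 kHz, 1 kHz, 2.3 kHz, 2.5 kHz, 6.1 kHz

fs/2 = 10.6 kHz.
21.1 kHz > fs/2 = 10.6 kHz, folds to fs − 21.1 kHz = 0.1 kHz.
82.5 kHz mod fs = 18.9 kHz.
18.9 kHz > fs/2 = 10.6 kHz, folds to fs − 18.9 kHz = 2.3 kHz.
15.1 kHz > fs/2 = 10.6 kHz, folds to fs − 15.1 kHz = 6.1 kHz.
62.6 kHz mod fs = 20.2 kHz.
20.2 kHz > fs/2 = 10.6 kHz, folds to fs − 20.2 kHz = 1 kHz.
2.5 kHz ≤ fs/2 = 10.6 kHz, passes unchanged.
Distinct values: {0.1 kHz, 1 kHz, 2.3 kHz, 2.5 kHz, 6.1 kHz}.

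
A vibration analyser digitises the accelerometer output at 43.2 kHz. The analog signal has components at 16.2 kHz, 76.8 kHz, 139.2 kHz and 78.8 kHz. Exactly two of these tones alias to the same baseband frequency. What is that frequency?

9.6 kHz

fs/2 = 21.6 kHz.
16.2 kHz ≤ fs/2 = 21.6 kHz, passes unchanged.
76.8 kHz mod fs = 33.6 kHz.
33.6 kHz > fs/2 = 21.6 kHz, folds to fs − 33.6 kHz = 9.6 kHz.
139.2 kHz mod fs = 9.6 kHz.
9.6 kHz ≤ fs/2 = 21.6 kHz, appears at 9.6 kHz.
78.8 kHz mod fs = 35.6 kHz.
35.6 kHz > fs/2 = 21.6 kHz, folds to fs − 35.6 kHz = 7.6 kHz.
76.8 kHz and 139.2 kHz both map to 9.6 kHz.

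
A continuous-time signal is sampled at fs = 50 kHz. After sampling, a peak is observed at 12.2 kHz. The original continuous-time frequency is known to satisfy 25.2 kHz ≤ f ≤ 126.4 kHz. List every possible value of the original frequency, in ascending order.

37.8 kHz, 62.2 kHz, 87.8 kHz, 112.2 kHz

Frequencies that alias to 12.2 kHz are k·fs ± 12.2 kHz for integer k ≥ 0.
k=0: 12.2 kHz.
k=1: 37.8 kHz, 62.2 kHz.
k=2: 87.8 kHz, 112.2 kHz.
k=3: 137.8 kHz, 162.2 kHz.
Within [25.2 kHz, 126.4 kHz]: 37.8 kHz, 62.2 kHz, 87.8 kHz, 112.2 kHz.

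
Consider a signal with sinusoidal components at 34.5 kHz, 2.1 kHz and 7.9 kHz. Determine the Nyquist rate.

Highest-frequency component: 34.5 kHz.
Nyquist rate = 2 × 34.5 kHz = 69 kHz.

69 kHz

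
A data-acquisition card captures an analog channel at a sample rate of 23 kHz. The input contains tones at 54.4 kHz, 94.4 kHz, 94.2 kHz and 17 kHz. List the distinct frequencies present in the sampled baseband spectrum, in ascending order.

2.2 kHz, 2.4 kHz, 6 kHz, 8.4 kHz

fs/2 = 11.5 kHz.
54.4 kHz mod fs = 8.4 kHz.
8.4 kHz ≤ fs/2 = 11.5 kHz, appears at 8.4 kHz.
94.4 kHz mod fs = 2.4 kHz.
2.4 kHz ≤ fs/2 = 11.5 kHz, appears at 2.4 kHz.
94.2 kHz mod fs = 2.2 kHz.
2.2 kHz ≤ fs/2 = 11.5 kHz, appears at 2.2 kHz.
17 kHz > fs/2 = 11.5 kHz, folds to fs − 17 kHz = 6 kHz.
Distinct values: {2.2 kHz, 2.4 kHz, 6 kHz, 8.4 kHz}.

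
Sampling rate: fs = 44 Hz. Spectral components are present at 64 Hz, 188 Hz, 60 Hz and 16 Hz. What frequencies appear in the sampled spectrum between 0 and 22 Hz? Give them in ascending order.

12 Hz, 16 Hz, 20 Hz

fs/2 = 22 Hz.
64 Hz mod fs = 20 Hz.
20 Hz ≤ fs/2 = 22 Hz, appears at 20 Hz.
188 Hz mod fs = 12 Hz.
12 Hz ≤ fs/2 = 22 Hz, appears at 12 Hz.
60 Hz mod fs = 16 Hz.
16 Hz ≤ fs/2 = 22 Hz, appears at 16 Hz.
16 Hz ≤ fs/2 = 22 Hz, passes unchanged.
Distinct values: {12 Hz, 16 Hz, 20 Hz}.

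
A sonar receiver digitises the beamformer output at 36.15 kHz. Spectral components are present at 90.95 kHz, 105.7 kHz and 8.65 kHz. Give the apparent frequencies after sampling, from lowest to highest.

fs/2 = 18.075 kHz.
90.95 kHz mod fs = 18.65 kHz.
18.65 kHz > fs/2 = 18.075 kHz, folds to fs − 18.65 kHz = 17.5 kHz.
105.7 kHz mod fs = 33.4 kHz.
33.4 kHz > fs/2 = 18.075 kHz, folds to fs − 33.4 kHz = 2.75 kHz.
8.65 kHz ≤ fs/2 = 18.075 kHz, passes unchanged.
Distinct values: {2.75 kHz, 8.65 kHz, 17.5 kHz}.

2.75 kHz, 8.65 kHz, 17.5 kHz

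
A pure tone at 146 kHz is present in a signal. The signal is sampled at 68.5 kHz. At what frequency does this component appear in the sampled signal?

9 kHz

146 kHz mod fs = 9 kHz.
9 kHz ≤ fs/2 = 34.25 kHz, appears at 9 kHz.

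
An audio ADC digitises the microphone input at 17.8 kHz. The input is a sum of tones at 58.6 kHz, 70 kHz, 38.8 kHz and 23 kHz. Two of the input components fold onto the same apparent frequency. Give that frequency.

fs/2 = 8.9 kHz.
58.6 kHz mod fs = 5.2 kHz.
5.2 kHz ≤ fs/2 = 8.9 kHz, appears at 5.2 kHz.
70 kHz mod fs = 16.6 kHz.
16.6 kHz > fs/2 = 8.9 kHz, folds to fs − 16.6 kHz = 1.2 kHz.
38.8 kHz mod fs = 3.2 kHz.
3.2 kHz ≤ fs/2 = 8.9 kHz, appears at 3.2 kHz.
23 kHz mod fs = 5.2 kHz.
5.2 kHz ≤ fs/2 = 8.9 kHz, appears at 5.2 kHz.
23 kHz and 58.6 kHz both map to 5.2 kHz.

5.2 kHz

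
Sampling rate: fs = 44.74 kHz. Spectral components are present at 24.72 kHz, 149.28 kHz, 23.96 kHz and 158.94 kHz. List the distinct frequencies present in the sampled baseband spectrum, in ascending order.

15.06 kHz, 20.02 kHz, 20.78 kHz

fs/2 = 22.37 kHz.
24.72 kHz > fs/2 = 22.37 kHz, folds to fs − 24.72 kHz = 20.02 kHz.
149.28 kHz mod fs = 15.06 kHz.
15.06 kHz ≤ fs/2 = 22.37 kHz, appears at 15.06 kHz.
23.96 kHz > fs/2 = 22.37 kHz, folds to fs − 23.96 kHz = 20.78 kHz.
158.94 kHz mod fs = 24.72 kHz.
24.72 kHz > fs/2 = 22.37 kHz, folds to fs − 24.72 kHz = 20.02 kHz.
Distinct values: {15.06 kHz, 20.02 kHz, 20.78 kHz}.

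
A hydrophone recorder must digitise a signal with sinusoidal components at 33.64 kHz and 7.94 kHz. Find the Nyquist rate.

Highest-frequency component: 33.64 kHz.
Nyquist rate = 2 × 33.64 kHz = 67.28 kHz.

67.28 kHz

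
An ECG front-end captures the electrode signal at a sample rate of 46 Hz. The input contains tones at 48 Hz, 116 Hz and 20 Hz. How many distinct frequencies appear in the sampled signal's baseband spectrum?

fs/2 = 23 Hz.
48 Hz mod fs = 2 Hz.
2 Hz ≤ fs/2 = 23 Hz, appears at 2 Hz.
116 Hz mod fs = 24 Hz.
24 Hz > fs/2 = 23 Hz, folds to fs − 24 Hz = 22 Hz.
20 Hz ≤ fs/2 = 23 Hz, passes unchanged.
Distinct values: {2 Hz, 20 Hz, 22 Hz} → 3.

3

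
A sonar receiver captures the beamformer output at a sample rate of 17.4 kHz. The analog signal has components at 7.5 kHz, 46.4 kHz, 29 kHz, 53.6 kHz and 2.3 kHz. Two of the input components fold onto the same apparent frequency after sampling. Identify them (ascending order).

29 kHz, 46.4 kHz

fs/2 = 8.7 kHz.
7.5 kHz ≤ fs/2 = 8.7 kHz, passes unchanged.
46.4 kHz mod fs = 11.6 kHz.
11.6 kHz > fs/2 = 8.7 kHz, folds to fs − 11.6 kHz = 5.8 kHz.
29 kHz mod fs = 11.6 kHz.
11.6 kHz > fs/2 = 8.7 kHz, folds to fs − 11.6 kHz = 5.8 kHz.
53.6 kHz mod fs = 1.4 kHz.
1.4 kHz ≤ fs/2 = 8.7 kHz, appears at 1.4 kHz.
2.3 kHz ≤ fs/2 = 8.7 kHz, passes unchanged.
29 kHz and 46.4 kHz both map to 5.8 kHz.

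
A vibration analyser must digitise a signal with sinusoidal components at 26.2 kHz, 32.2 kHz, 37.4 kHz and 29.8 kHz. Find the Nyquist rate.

Highest-frequency component: 37.4 kHz.
Nyquist rate = 2 × 37.4 kHz = 74.8 kHz.

74.8 kHz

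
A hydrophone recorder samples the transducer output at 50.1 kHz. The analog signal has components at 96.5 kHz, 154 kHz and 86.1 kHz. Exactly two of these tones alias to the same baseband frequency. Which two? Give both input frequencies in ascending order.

96.5 kHz, 154 kHz

fs/2 = 25.05 kHz.
96.5 kHz mod fs = 46.4 kHz.
46.4 kHz > fs/2 = 25.05 kHz, folds to fs − 46.4 kHz = 3.7 kHz.
154 kHz mod fs = 3.7 kHz.
3.7 kHz ≤ fs/2 = 25.05 kHz, appears at 3.7 kHz.
86.1 kHz mod fs = 36 kHz.
36 kHz > fs/2 = 25.05 kHz, folds to fs − 36 kHz = 14.1 kHz.
96.5 kHz and 154 kHz both map to 3.7 kHz.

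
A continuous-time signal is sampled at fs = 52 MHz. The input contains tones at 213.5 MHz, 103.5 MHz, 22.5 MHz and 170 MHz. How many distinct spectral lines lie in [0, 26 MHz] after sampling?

4

fs/2 = 26 MHz.
213.5 MHz mod fs = 5.5 MHz.
5.5 MHz ≤ fs/2 = 26 MHz, appears at 5.5 MHz.
103.5 MHz mod fs = 51.5 MHz.
51.5 MHz > fs/2 = 26 MHz, folds to fs − 51.5 MHz = 0.5 MHz.
22.5 MHz ≤ fs/2 = 26 MHz, passes unchanged.
170 MHz mod fs = 14 MHz.
14 MHz ≤ fs/2 = 26 MHz, appears at 14 MHz.
Distinct values: {0.5 MHz, 5.5 MHz, 14 MHz, 22.5 MHz} → 4.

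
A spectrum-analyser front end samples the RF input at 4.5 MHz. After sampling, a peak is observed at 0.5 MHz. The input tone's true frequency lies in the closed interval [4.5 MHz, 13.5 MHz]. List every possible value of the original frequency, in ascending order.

5 MHz, 8.5 MHz, 9.5 MHz, 13 MHz

Frequencies that alias to 0.5 MHz are k·fs ± 0.5 MHz for integer k ≥ 0.
k=0: 0.5 MHz.
k=1: 4 MHz, 5 MHz.
k=2: 8.5 MHz, 9.5 MHz.
k=3: 13 MHz, 14 MHz.
k=4: 17.5 MHz, 18.5 MHz.
Within [4.5 MHz, 13.5 MHz]: 5 MHz, 8.5 MHz, 9.5 MHz, 13 MHz.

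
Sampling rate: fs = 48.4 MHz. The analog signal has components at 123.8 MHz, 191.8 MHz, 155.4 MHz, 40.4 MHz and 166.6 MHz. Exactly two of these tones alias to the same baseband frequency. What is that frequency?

fs/2 = 24.2 MHz.
123.8 MHz mod fs = 27 MHz.
27 MHz > fs/2 = 24.2 MHz, folds to fs − 27 MHz = 21.4 MHz.
191.8 MHz mod fs = 46.6 MHz.
46.6 MHz > fs/2 = 24.2 MHz, folds to fs − 46.6 MHz = 1.8 MHz.
155.4 MHz mod fs = 10.2 MHz.
10.2 MHz ≤ fs/2 = 24.2 MHz, appears at 10.2 MHz.
40.4 MHz > fs/2 = 24.2 MHz, folds to fs − 40.4 MHz = 8 MHz.
166.6 MHz mod fs = 21.4 MHz.
21.4 MHz ≤ fs/2 = 24.2 MHz, appears at 21.4 MHz.
123.8 MHz and 166.6 MHz both map to 21.4 MHz.

21.4 MHz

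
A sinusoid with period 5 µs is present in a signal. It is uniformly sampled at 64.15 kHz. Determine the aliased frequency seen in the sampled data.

7.55 kHz

T = 5 µs → f = 1/T = 200 kHz.
200 kHz mod fs = 7.55 kHz.
7.55 kHz ≤ fs/2 = 32.075 kHz, appears at 7.55 kHz.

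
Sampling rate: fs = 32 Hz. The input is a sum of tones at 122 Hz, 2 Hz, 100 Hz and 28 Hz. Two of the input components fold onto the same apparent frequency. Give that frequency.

4 Hz

fs/2 = 16 Hz.
122 Hz mod fs = 26 Hz.
26 Hz > fs/2 = 16 Hz, folds to fs − 26 Hz = 6 Hz.
2 Hz ≤ fs/2 = 16 Hz, passes unchanged.
100 Hz mod fs = 4 Hz.
4 Hz ≤ fs/2 = 16 Hz, appears at 4 Hz.
28 Hz > fs/2 = 16 Hz, folds to fs − 28 Hz = 4 Hz.
28 Hz and 100 Hz both map to 4 Hz.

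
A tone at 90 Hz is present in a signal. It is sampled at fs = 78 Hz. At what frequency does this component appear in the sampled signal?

90 Hz mod fs = 12 Hz.
12 Hz ≤ fs/2 = 39 Hz, appears at 12 Hz.

12 Hz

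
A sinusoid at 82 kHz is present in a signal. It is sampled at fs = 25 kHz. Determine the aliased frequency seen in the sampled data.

7 kHz

82 kHz mod fs = 7 kHz.
7 kHz ≤ fs/2 = 12.5 kHz, appears at 7 kHz.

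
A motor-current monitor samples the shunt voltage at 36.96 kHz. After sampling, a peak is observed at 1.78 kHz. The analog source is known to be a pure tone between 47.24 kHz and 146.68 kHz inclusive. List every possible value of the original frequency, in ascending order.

72.14 kHz, 75.7 kHz, 109.1 kHz, 112.66 kHz, 146.06 kHz

Frequencies that alias to 1.78 kHz are k·fs ± 1.78 kHz for integer k ≥ 0.
k=0: 1.78 kHz.
k=1: 35.18 kHz, 38.74 kHz.
k=2: 72.14 kHz, 75.7 kHz.
k=3: 109.1 kHz, 112.66 kHz.
k=4: 146.06 kHz, 149.62 kHz.
k=5: 183.02 kHz, 186.58 kHz.
Within [47.24 kHz, 146.68 kHz]: 72.14 kHz, 75.7 kHz, 109.1 kHz, 112.66 kHz, 146.06 kHz.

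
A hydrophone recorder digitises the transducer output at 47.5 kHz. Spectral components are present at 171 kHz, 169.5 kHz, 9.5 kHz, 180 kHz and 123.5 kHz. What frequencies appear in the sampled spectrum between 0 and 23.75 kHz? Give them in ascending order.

fs/2 = 23.75 kHz.
171 kHz mod fs = 28.5 kHz.
28.5 kHz > fs/2 = 23.75 kHz, folds to fs − 28.5 kHz = 19 kHz.
169.5 kHz mod fs = 27 kHz.
27 kHz > fs/2 = 23.75 kHz, folds to fs − 27 kHz = 20.5 kHz.
9.5 kHz ≤ fs/2 = 23.75 kHz, passes unchanged.
180 kHz mod fs = 37.5 kHz.
37.5 kHz > fs/2 = 23.75 kHz, folds to fs − 37.5 kHz = 10 kHz.
123.5 kHz mod fs = 28.5 kHz.
28.5 kHz > fs/2 = 23.75 kHz, folds to fs − 28.5 kHz = 19 kHz.
Distinct values: {9.5 kHz, 10 kHz, 19 kHz, 20.5 kHz}.

9.5 kHz, 10 kHz, 19 kHz, 20.5 kHz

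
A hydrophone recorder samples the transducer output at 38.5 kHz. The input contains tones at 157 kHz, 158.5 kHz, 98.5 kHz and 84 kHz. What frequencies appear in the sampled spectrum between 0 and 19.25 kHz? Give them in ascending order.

3 kHz, 4.5 kHz, 7 kHz, 17 kHz

fs/2 = 19.25 kHz.
157 kHz mod fs = 3 kHz.
3 kHz ≤ fs/2 = 19.25 kHz, appears at 3 kHz.
158.5 kHz mod fs = 4.5 kHz.
4.5 kHz ≤ fs/2 = 19.25 kHz, appears at 4.5 kHz.
98.5 kHz mod fs = 21.5 kHz.
21.5 kHz > fs/2 = 19.25 kHz, folds to fs − 21.5 kHz = 17 kHz.
84 kHz mod fs = 7 kHz.
7 kHz ≤ fs/2 = 19.25 kHz, appears at 7 kHz.
Distinct values: {3 kHz, 4.5 kHz, 7 kHz, 17 kHz}.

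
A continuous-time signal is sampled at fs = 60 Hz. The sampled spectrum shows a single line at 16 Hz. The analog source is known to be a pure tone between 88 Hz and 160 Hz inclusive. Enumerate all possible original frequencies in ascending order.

Frequencies that alias to 16 Hz are k·fs ± 16 Hz for integer k ≥ 0.
k=0: 16 Hz.
k=1: 44 Hz, 76 Hz.
k=2: 104 Hz, 136 Hz.
k=3: 164 Hz, 196 Hz.
Within [88 Hz, 160 Hz]: 104 Hz, 136 Hz.

104 Hz, 136 Hz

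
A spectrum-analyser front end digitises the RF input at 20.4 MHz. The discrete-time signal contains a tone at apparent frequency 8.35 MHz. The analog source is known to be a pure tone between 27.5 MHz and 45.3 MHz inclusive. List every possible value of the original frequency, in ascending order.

28.75 MHz, 32.45 MHz

Frequencies that alias to 8.35 MHz are k·fs ± 8.35 MHz for integer k ≥ 0.
k=0: 8.35 MHz.
k=1: 12.05 MHz, 28.75 MHz.
k=2: 32.45 MHz, 49.15 MHz.
k=3: 52.85 MHz, 69.55 MHz.
Within [27.5 MHz, 45.3 MHz]: 28.75 MHz, 32.45 MHz.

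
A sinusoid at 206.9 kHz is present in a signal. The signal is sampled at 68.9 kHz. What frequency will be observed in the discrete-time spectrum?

206.9 kHz mod fs = 0.2 kHz.
0.2 kHz ≤ fs/2 = 34.45 kHz, appears at 0.2 kHz.

0.2 kHz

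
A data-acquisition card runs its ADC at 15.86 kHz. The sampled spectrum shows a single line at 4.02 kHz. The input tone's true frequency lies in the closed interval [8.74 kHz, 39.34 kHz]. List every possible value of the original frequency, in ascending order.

Frequencies that alias to 4.02 kHz are k·fs ± 4.02 kHz for integer k ≥ 0.
k=0: 4.02 kHz.
k=1: 11.84 kHz, 19.88 kHz.
k=2: 27.7 kHz, 35.74 kHz.
k=3: 43.56 kHz, 51.6 kHz.
Within [8.74 kHz, 39.34 kHz]: 11.84 kHz, 19.88 kHz, 27.7 kHz, 35.74 kHz.

11.84 kHz, 19.88 kHz, 27.7 kHz, 35.74 kHz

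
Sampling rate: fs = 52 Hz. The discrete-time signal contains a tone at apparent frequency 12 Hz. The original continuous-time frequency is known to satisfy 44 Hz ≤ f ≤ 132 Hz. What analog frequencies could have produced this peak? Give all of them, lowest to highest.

64 Hz, 92 Hz, 116 Hz

Frequencies that alias to 12 Hz are k·fs ± 12 Hz for integer k ≥ 0.
k=0: 12 Hz.
k=1: 40 Hz, 64 Hz.
k=2: 92 Hz, 116 Hz.
k=3: 144 Hz, 168 Hz.
Within [44 Hz, 132 Hz]: 64 Hz, 92 Hz, 116 Hz.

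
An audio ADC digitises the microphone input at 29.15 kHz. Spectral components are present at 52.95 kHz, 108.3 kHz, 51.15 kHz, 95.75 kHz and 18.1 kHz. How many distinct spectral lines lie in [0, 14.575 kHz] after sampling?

fs/2 = 14.575 kHz.
52.95 kHz mod fs = 23.8 kHz.
23.8 kHz > fs/2 = 14.575 kHz, folds to fs − 23.8 kHz = 5.35 kHz.
108.3 kHz mod fs = 20.85 kHz.
20.85 kHz > fs/2 = 14.575 kHz, folds to fs − 20.85 kHz = 8.3 kHz.
51.15 kHz mod fs = 22 kHz.
22 kHz > fs/2 = 14.575 kHz, folds to fs − 22 kHz = 7.15 kHz.
95.75 kHz mod fs = 8.3 kHz.
8.3 kHz ≤ fs/2 = 14.575 kHz, appears at 8.3 kHz.
18.1 kHz > fs/2 = 14.575 kHz, folds to fs − 18.1 kHz = 11.05 kHz.
Distinct values: {5.35 kHz, 7.15 kHz, 8.3 kHz, 11.05 kHz} → 4.

4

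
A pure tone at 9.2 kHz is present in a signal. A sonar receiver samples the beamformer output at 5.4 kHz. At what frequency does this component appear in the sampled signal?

1.6 kHz

9.2 kHz mod fs = 3.8 kHz.
3.8 kHz > fs/2 = 2.7 kHz, folds to fs − 3.8 kHz = 1.6 kHz.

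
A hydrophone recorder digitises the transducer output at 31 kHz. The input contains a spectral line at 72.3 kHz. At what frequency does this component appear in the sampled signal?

72.3 kHz mod fs = 10.3 kHz.
10.3 kHz ≤ fs/2 = 15.5 kHz, appears at 10.3 kHz.

10.3 kHz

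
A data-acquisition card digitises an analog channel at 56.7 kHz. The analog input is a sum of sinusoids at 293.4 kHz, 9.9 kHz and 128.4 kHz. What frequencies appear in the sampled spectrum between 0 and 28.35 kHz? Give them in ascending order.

9.9 kHz, 15 kHz

fs/2 = 28.35 kHz.
293.4 kHz mod fs = 9.9 kHz.
9.9 kHz ≤ fs/2 = 28.35 kHz, appears at 9.9 kHz.
9.9 kHz ≤ fs/2 = 28.35 kHz, passes unchanged.
128.4 kHz mod fs = 15 kHz.
15 kHz ≤ fs/2 = 28.35 kHz, appears at 15 kHz.
Distinct values: {9.9 kHz, 15 kHz}.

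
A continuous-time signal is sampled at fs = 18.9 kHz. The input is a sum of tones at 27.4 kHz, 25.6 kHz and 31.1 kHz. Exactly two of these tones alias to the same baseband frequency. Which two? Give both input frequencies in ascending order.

25.6 kHz, 31.1 kHz

fs/2 = 9.45 kHz.
27.4 kHz mod fs = 8.5 kHz.
8.5 kHz ≤ fs/2 = 9.45 kHz, appears at 8.5 kHz.
25.6 kHz mod fs = 6.7 kHz.
6.7 kHz ≤ fs/2 = 9.45 kHz, appears at 6.7 kHz.
31.1 kHz mod fs = 12.2 kHz.
12.2 kHz > fs/2 = 9.45 kHz, folds to fs − 12.2 kHz = 6.7 kHz.
25.6 kHz and 31.1 kHz both map to 6.7 kHz.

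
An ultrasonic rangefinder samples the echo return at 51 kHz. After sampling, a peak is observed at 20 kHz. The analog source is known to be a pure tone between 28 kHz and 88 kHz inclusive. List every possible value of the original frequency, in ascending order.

31 kHz, 71 kHz, 82 kHz

Frequencies that alias to 20 kHz are k·fs ± 20 kHz for integer k ≥ 0.
k=0: 20 kHz.
k=1: 31 kHz, 71 kHz.
k=2: 82 kHz, 122 kHz.
k=3: 133 kHz, 173 kHz.
Within [28 kHz, 88 kHz]: 31 kHz, 71 kHz, 82 kHz.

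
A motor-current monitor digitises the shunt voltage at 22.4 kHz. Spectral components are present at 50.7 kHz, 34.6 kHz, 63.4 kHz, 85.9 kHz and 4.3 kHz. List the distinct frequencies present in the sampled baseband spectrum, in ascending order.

fs/2 = 11.2 kHz.
50.7 kHz mod fs = 5.9 kHz.
5.9 kHz ≤ fs/2 = 11.2 kHz, appears at 5.9 kHz.
34.6 kHz mod fs = 12.2 kHz.
12.2 kHz > fs/2 = 11.2 kHz, folds to fs − 12.2 kHz = 10.2 kHz.
63.4 kHz mod fs = 18.6 kHz.
18.6 kHz > fs/2 = 11.2 kHz, folds to fs − 18.6 kHz = 3.8 kHz.
85.9 kHz mod fs = 18.7 kHz.
18.7 kHz > fs/2 = 11.2 kHz, folds to fs − 18.7 kHz = 3.7 kHz.
4.3 kHz ≤ fs/2 = 11.2 kHz, passes unchanged.
Distinct values: {3.7 kHz, 3.8 kHz, 4.3 kHz, 5.9 kHz, 10.2 kHz}.

3.7 kHz, 3.8 kHz, 4.3 kHz, 5.9 kHz, 10.2 kHz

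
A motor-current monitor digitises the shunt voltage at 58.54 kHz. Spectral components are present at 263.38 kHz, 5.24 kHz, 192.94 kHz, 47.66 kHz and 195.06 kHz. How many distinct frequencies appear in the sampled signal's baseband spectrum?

5

fs/2 = 29.27 kHz.
263.38 kHz mod fs = 29.22 kHz.
29.22 kHz ≤ fs/2 = 29.27 kHz, appears at 29.22 kHz.
5.24 kHz ≤ fs/2 = 29.27 kHz, passes unchanged.
192.94 kHz mod fs = 17.32 kHz.
17.32 kHz ≤ fs/2 = 29.27 kHz, appears at 17.32 kHz.
47.66 kHz > fs/2 = 29.27 kHz, folds to fs − 47.66 kHz = 10.88 kHz.
195.06 kHz mod fs = 19.44 kHz.
19.44 kHz ≤ fs/2 = 29.27 kHz, appears at 19.44 kHz.
Distinct values: {5.24 kHz, 10.88 kHz, 17.32 kHz, 19.44 kHz, 29.22 kHz} → 5.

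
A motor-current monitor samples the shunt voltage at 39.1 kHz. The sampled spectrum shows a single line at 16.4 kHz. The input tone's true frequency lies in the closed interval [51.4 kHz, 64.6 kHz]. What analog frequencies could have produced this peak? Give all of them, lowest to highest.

55.5 kHz, 61.8 kHz

Frequencies that alias to 16.4 kHz are k·fs ± 16.4 kHz for integer k ≥ 0.
k=0: 16.4 kHz.
k=1: 22.7 kHz, 55.5 kHz.
k=2: 61.8 kHz, 94.6 kHz.
k=3: 100.9 kHz, 133.7 kHz.
Within [51.4 kHz, 64.6 kHz]: 55.5 kHz, 61.8 kHz.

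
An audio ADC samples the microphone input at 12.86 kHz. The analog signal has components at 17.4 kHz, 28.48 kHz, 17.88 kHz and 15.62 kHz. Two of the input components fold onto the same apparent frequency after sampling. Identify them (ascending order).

fs/2 = 6.43 kHz.
17.4 kHz mod fs = 4.54 kHz.
4.54 kHz ≤ fs/2 = 6.43 kHz, appears at 4.54 kHz.
28.48 kHz mod fs = 2.76 kHz.
2.76 kHz ≤ fs/2 = 6.43 kHz, appears at 2.76 kHz.
17.88 kHz mod fs = 5.02 kHz.
5.02 kHz ≤ fs/2 = 6.43 kHz, appears at 5.02 kHz.
15.62 kHz mod fs = 2.76 kHz.
2.76 kHz ≤ fs/2 = 6.43 kHz, appears at 2.76 kHz.
15.62 kHz and 28.48 kHz both map to 2.76 kHz.

15.62 kHz, 28.48 kHz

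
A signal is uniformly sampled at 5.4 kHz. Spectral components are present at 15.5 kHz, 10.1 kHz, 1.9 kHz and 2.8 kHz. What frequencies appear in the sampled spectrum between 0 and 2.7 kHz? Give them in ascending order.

0.7 kHz, 1.9 kHz, 2.6 kHz

fs/2 = 2.7 kHz.
15.5 kHz mod fs = 4.7 kHz.
4.7 kHz > fs/2 = 2.7 kHz, folds to fs − 4.7 kHz = 0.7 kHz.
10.1 kHz mod fs = 4.7 kHz.
4.7 kHz > fs/2 = 2.7 kHz, folds to fs − 4.7 kHz = 0.7 kHz.
1.9 kHz ≤ fs/2 = 2.7 kHz, passes unchanged.
2.8 kHz > fs/2 = 2.7 kHz, folds to fs − 2.8 kHz = 2.6 kHz.
Distinct values: {0.7 kHz, 1.9 kHz, 2.6 kHz}.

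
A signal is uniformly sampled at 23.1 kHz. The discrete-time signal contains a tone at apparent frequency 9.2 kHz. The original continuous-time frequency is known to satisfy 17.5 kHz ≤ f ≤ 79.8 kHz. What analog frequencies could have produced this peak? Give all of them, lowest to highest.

Frequencies that alias to 9.2 kHz are k·fs ± 9.2 kHz for integer k ≥ 0.
k=0: 9.2 kHz.
k=1: 13.9 kHz, 32.3 kHz.
k=2: 37 kHz, 55.4 kHz.
k=3: 60.1 kHz, 78.5 kHz.
k=4: 83.2 kHz, 101.6 kHz.
Within [17.5 kHz, 79.8 kHz]: 32.3 kHz, 37 kHz, 55.4 kHz, 60.1 kHz, 78.5 kHz.

32.3 kHz, 37 kHz, 55.4 kHz, 60.1 kHz, 78.5 kHz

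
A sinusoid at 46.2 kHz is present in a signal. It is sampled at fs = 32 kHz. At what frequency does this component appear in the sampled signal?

14.2 kHz

46.2 kHz mod fs = 14.2 kHz.
14.2 kHz ≤ fs/2 = 16 kHz, appears at 14.2 kHz.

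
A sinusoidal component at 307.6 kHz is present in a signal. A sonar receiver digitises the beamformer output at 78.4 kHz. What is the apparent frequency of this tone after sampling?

6 kHz

307.6 kHz mod fs = 72.4 kHz.
72.4 kHz > fs/2 = 39.2 kHz, folds to fs − 72.4 kHz = 6 kHz.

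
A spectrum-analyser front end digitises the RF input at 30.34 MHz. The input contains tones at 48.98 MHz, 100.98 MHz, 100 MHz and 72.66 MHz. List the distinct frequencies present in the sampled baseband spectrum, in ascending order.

fs/2 = 15.17 MHz.
48.98 MHz mod fs = 18.64 MHz.
18.64 MHz > fs/2 = 15.17 MHz, folds to fs − 18.64 MHz = 11.7 MHz.
100.98 MHz mod fs = 9.96 MHz.
9.96 MHz ≤ fs/2 = 15.17 MHz, appears at 9.96 MHz.
100 MHz mod fs = 8.98 MHz.
8.98 MHz ≤ fs/2 = 15.17 MHz, appears at 8.98 MHz.
72.66 MHz mod fs = 11.98 MHz.
11.98 MHz ≤ fs/2 = 15.17 MHz, appears at 11.98 MHz.
Distinct values: {8.98 MHz, 9.96 MHz, 11.7 MHz, 11.98 MHz}.

8.98 MHz, 9.96 MHz, 11.7 MHz, 11.98 MHz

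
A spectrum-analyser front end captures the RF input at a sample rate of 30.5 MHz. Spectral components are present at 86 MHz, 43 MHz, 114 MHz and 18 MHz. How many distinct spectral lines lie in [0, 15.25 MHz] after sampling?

fs/2 = 15.25 MHz.
86 MHz mod fs = 25 MHz.
25 MHz > fs/2 = 15.25 MHz, folds to fs − 25 MHz = 5.5 MHz.
43 MHz mod fs = 12.5 MHz.
12.5 MHz ≤ fs/2 = 15.25 MHz, appears at 12.5 MHz.
114 MHz mod fs = 22.5 MHz.
22.5 MHz > fs/2 = 15.25 MHz, folds to fs − 22.5 MHz = 8 MHz.
18 MHz > fs/2 = 15.25 MHz, folds to fs − 18 MHz = 12.5 MHz.
Distinct values: {5.5 MHz, 8 MHz, 12.5 MHz} → 3.

3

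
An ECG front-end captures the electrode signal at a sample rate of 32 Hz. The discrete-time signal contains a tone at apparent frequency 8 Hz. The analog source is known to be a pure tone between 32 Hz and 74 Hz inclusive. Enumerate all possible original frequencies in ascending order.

Frequencies that alias to 8 Hz are k·fs ± 8 Hz for integer k ≥ 0.
k=0: 8 Hz.
k=1: 24 Hz, 40 Hz.
k=2: 56 Hz, 72 Hz.
k=3: 88 Hz, 104 Hz.
Within [32 Hz, 74 Hz]: 40 Hz, 56 Hz, 72 Hz.

40 Hz, 56 Hz, 72 Hz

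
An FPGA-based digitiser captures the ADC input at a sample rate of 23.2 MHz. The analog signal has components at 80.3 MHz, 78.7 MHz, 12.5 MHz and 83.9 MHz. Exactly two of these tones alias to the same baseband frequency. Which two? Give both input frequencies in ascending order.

fs/2 = 11.6 MHz.
80.3 MHz mod fs = 10.7 MHz.
10.7 MHz ≤ fs/2 = 11.6 MHz, appears at 10.7 MHz.
78.7 MHz mod fs = 9.1 MHz.
9.1 MHz ≤ fs/2 = 11.6 MHz, appears at 9.1 MHz.
12.5 MHz > fs/2 = 11.6 MHz, folds to fs − 12.5 MHz = 10.7 MHz.
83.9 MHz mod fs = 14.3 MHz.
14.3 MHz > fs/2 = 11.6 MHz, folds to fs − 14.3 MHz = 8.9 MHz.
12.5 MHz and 80.3 MHz both map to 10.7 MHz.

12.5 MHz, 80.3 MHz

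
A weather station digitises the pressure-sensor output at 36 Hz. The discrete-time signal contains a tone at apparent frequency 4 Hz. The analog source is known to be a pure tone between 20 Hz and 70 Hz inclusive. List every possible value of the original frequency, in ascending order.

32 Hz, 40 Hz, 68 Hz

Frequencies that alias to 4 Hz are k·fs ± 4 Hz for integer k ≥ 0.
k=0: 4 Hz.
k=1: 32 Hz, 40 Hz.
k=2: 68 Hz, 76 Hz.
k=3: 104 Hz, 112 Hz.
Within [20 Hz, 70 Hz]: 32 Hz, 40 Hz, 68 Hz.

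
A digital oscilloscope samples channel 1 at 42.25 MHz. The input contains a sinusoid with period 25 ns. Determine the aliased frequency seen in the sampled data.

2.25 MHz

T = 25 ns → f = 1/T = 40 MHz.
40 MHz > fs/2 = 21.125 MHz, folds to fs − 40 MHz = 2.25 MHz.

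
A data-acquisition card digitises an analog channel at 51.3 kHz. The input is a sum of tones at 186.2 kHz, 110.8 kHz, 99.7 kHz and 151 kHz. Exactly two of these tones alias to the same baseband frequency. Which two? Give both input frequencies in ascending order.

fs/2 = 25.65 kHz.
186.2 kHz mod fs = 32.3 kHz.
32.3 kHz > fs/2 = 25.65 kHz, folds to fs − 32.3 kHz = 19 kHz.
110.8 kHz mod fs = 8.2 kHz.
8.2 kHz ≤ fs/2 = 25.65 kHz, appears at 8.2 kHz.
99.7 kHz mod fs = 48.4 kHz.
48.4 kHz > fs/2 = 25.65 kHz, folds to fs − 48.4 kHz = 2.9 kHz.
151 kHz mod fs = 48.4 kHz.
48.4 kHz > fs/2 = 25.65 kHz, folds to fs − 48.4 kHz = 2.9 kHz.
99.7 kHz and 151 kHz both map to 2.9 kHz.

99.7 kHz, 151 kHz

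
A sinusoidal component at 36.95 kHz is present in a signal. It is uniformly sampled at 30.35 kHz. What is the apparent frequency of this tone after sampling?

6.6 kHz

36.95 kHz mod fs = 6.6 kHz.
6.6 kHz ≤ fs/2 = 15.175 kHz, appears at 6.6 kHz.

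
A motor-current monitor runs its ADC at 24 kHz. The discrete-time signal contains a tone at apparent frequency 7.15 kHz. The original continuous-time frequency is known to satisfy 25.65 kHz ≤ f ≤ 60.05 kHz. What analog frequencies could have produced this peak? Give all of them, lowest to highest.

31.15 kHz, 40.85 kHz, 55.15 kHz

Frequencies that alias to 7.15 kHz are k·fs ± 7.15 kHz for integer k ≥ 0.
k=0: 7.15 kHz.
k=1: 16.85 kHz, 31.15 kHz.
k=2: 40.85 kHz, 55.15 kHz.
k=3: 64.85 kHz, 79.15 kHz.
Within [25.65 kHz, 60.05 kHz]: 31.15 kHz, 40.85 kHz, 55.15 kHz.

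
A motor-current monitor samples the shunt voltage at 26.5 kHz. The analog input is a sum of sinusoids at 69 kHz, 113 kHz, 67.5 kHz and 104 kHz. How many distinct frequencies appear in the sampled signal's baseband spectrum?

fs/2 = 13.25 kHz.
69 kHz mod fs = 16 kHz.
16 kHz > fs/2 = 13.25 kHz, folds to fs − 16 kHz = 10.5 kHz.
113 kHz mod fs = 7 kHz.
7 kHz ≤ fs/2 = 13.25 kHz, appears at 7 kHz.
67.5 kHz mod fs = 14.5 kHz.
14.5 kHz > fs/2 = 13.25 kHz, folds to fs − 14.5 kHz = 12 kHz.
104 kHz mod fs = 24.5 kHz.
24.5 kHz > fs/2 = 13.25 kHz, folds to fs − 24.5 kHz = 2 kHz.
Distinct values: {2 kHz, 7 kHz, 10.5 kHz, 12 kHz} → 4.

4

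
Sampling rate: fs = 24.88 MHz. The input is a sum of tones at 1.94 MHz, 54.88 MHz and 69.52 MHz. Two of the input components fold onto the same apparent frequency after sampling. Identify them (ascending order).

54.88 MHz, 69.52 MHz

fs/2 = 12.44 MHz.
1.94 MHz ≤ fs/2 = 12.44 MHz, passes unchanged.
54.88 MHz mod fs = 5.12 MHz.
5.12 MHz ≤ fs/2 = 12.44 MHz, appears at 5.12 MHz.
69.52 MHz mod fs = 19.76 MHz.
19.76 MHz > fs/2 = 12.44 MHz, folds to fs − 19.76 MHz = 5.12 MHz.
54.88 MHz and 69.52 MHz both map to 5.12 MHz.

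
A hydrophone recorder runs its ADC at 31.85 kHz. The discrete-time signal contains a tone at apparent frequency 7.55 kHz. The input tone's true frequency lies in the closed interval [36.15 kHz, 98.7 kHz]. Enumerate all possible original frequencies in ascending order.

39.4 kHz, 56.15 kHz, 71.25 kHz, 88 kHz

Frequencies that alias to 7.55 kHz are k·fs ± 7.55 kHz for integer k ≥ 0.
k=0: 7.55 kHz.
k=1: 24.3 kHz, 39.4 kHz.
k=2: 56.15 kHz, 71.25 kHz.
k=3: 88 kHz, 103.1 kHz.
k=4: 119.85 kHz, 134.95 kHz.
Within [36.15 kHz, 98.7 kHz]: 39.4 kHz, 56.15 kHz, 71.25 kHz, 88 kHz.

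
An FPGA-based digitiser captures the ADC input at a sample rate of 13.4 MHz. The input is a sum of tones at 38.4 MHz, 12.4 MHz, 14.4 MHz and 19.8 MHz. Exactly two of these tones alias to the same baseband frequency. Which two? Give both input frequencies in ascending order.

fs/2 = 6.7 MHz.
38.4 MHz mod fs = 11.6 MHz.
11.6 MHz > fs/2 = 6.7 MHz, folds to fs − 11.6 MHz = 1.8 MHz.
12.4 MHz > fs/2 = 6.7 MHz, folds to fs − 12.4 MHz = 1 MHz.
14.4 MHz mod fs = 1 MHz.
1 MHz ≤ fs/2 = 6.7 MHz, appears at 1 MHz.
19.8 MHz mod fs = 6.4 MHz.
6.4 MHz ≤ fs/2 = 6.7 MHz, appears at 6.4 MHz.
12.4 MHz and 14.4 MHz both map to 1 MHz.

12.4 MHz, 14.4 MHz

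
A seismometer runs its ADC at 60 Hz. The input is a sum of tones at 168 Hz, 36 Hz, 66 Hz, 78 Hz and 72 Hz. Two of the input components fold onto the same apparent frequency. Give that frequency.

fs/2 = 30 Hz.
168 Hz mod fs = 48 Hz.
48 Hz > fs/2 = 30 Hz, folds to fs − 48 Hz = 12 Hz.
36 Hz > fs/2 = 30 Hz, folds to fs − 36 Hz = 24 Hz.
66 Hz mod fs = 6 Hz.
6 Hz ≤ fs/2 = 30 Hz, appears at 6 Hz.
78 Hz mod fs = 18 Hz.
18 Hz ≤ fs/2 = 30 Hz, appears at 18 Hz.
72 Hz mod fs = 12 Hz.
12 Hz ≤ fs/2 = 30 Hz, appears at 12 Hz.
72 Hz and 168 Hz both map to 12 Hz.

12 Hz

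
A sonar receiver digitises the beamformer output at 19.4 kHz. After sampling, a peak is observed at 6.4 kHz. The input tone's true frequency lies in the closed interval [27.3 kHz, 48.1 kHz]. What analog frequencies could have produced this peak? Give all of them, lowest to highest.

32.4 kHz, 45.2 kHz

Frequencies that alias to 6.4 kHz are k·fs ± 6.4 kHz for integer k ≥ 0.
k=0: 6.4 kHz.
k=1: 13 kHz, 25.8 kHz.
k=2: 32.4 kHz, 45.2 kHz.
k=3: 51.8 kHz, 64.6 kHz.
Within [27.3 kHz, 48.1 kHz]: 32.4 kHz, 45.2 kHz.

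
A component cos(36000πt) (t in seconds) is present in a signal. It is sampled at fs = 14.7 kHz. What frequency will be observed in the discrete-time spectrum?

ω = 36000π rad/s → f = ω/(2π) = 18000 Hz = 18 kHz.
18 kHz mod fs = 3.3 kHz.
3.3 kHz ≤ fs/2 = 7.35 kHz, appears at 3.3 kHz.

3.3 kHz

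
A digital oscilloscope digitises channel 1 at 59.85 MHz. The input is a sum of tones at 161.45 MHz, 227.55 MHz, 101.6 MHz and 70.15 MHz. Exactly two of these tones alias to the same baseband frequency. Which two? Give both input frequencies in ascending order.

fs/2 = 29.925 MHz.
161.45 MHz mod fs = 41.75 MHz.
41.75 MHz > fs/2 = 29.925 MHz, folds to fs − 41.75 MHz = 18.1 MHz.
227.55 MHz mod fs = 48 MHz.
48 MHz > fs/2 = 29.925 MHz, folds to fs − 48 MHz = 11.85 MHz.
101.6 MHz mod fs = 41.75 MHz.
41.75 MHz > fs/2 = 29.925 MHz, folds to fs − 41.75 MHz = 18.1 MHz.
70.15 MHz mod fs = 10.3 MHz.
10.3 MHz ≤ fs/2 = 29.925 MHz, appears at 10.3 MHz.
101.6 MHz and 161.45 MHz both map to 18.1 MHz.

101.6 MHz, 161.45 MHz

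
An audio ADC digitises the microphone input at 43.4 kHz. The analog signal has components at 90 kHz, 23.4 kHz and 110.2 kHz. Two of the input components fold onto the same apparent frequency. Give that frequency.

fs/2 = 21.7 kHz.
90 kHz mod fs = 3.2 kHz.
3.2 kHz ≤ fs/2 = 21.7 kHz, appears at 3.2 kHz.
23.4 kHz > fs/2 = 21.7 kHz, folds to fs − 23.4 kHz = 20 kHz.
110.2 kHz mod fs = 23.4 kHz.
23.4 kHz > fs/2 = 21.7 kHz, folds to fs − 23.4 kHz = 20 kHz.
23.4 kHz and 110.2 kHz both map to 20 kHz.

20 kHz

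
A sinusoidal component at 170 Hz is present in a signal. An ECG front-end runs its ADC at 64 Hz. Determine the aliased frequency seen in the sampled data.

22 Hz

170 Hz mod fs = 42 Hz.
42 Hz > fs/2 = 32 Hz, folds to fs − 42 Hz = 22 Hz.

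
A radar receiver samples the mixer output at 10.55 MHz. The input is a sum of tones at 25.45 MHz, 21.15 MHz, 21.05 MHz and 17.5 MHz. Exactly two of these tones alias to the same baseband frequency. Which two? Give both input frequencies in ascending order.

fs/2 = 5.275 MHz.
25.45 MHz mod fs = 4.35 MHz.
4.35 MHz ≤ fs/2 = 5.275 MHz, appears at 4.35 MHz.
21.15 MHz mod fs = 0.05 MHz.
0.05 MHz ≤ fs/2 = 5.275 MHz, appears at 0.05 MHz.
21.05 MHz mod fs = 10.5 MHz.
10.5 MHz > fs/2 = 5.275 MHz, folds to fs − 10.5 MHz = 0.05 MHz.
17.5 MHz mod fs = 6.95 MHz.
6.95 MHz > fs/2 = 5.275 MHz, folds to fs − 6.95 MHz = 3.6 MHz.
21.05 MHz and 21.15 MHz both map to 0.05 MHz.

21.05 MHz, 21.15 MHz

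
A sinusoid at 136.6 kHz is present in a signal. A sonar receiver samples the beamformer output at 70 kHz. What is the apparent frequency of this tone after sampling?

3.4 kHz

136.6 kHz mod fs = 66.6 kHz.
66.6 kHz > fs/2 = 35 kHz, folds to fs − 66.6 kHz = 3.4 kHz.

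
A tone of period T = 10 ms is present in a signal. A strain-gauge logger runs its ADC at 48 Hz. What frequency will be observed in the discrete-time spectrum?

T = 10 ms → f = 1/T = 100 Hz.
100 Hz mod fs = 4 Hz.
4 Hz ≤ fs/2 = 24 Hz, appears at 4 Hz.

4 Hz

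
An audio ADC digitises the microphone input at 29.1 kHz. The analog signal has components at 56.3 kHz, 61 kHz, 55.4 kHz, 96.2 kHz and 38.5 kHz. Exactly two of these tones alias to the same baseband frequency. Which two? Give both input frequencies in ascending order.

fs/2 = 14.55 kHz.
56.3 kHz mod fs = 27.2 kHz.
27.2 kHz > fs/2 = 14.55 kHz, folds to fs − 27.2 kHz = 1.9 kHz.
61 kHz mod fs = 2.8 kHz.
2.8 kHz ≤ fs/2 = 14.55 kHz, appears at 2.8 kHz.
55.4 kHz mod fs = 26.3 kHz.
26.3 kHz > fs/2 = 14.55 kHz, folds to fs − 26.3 kHz = 2.8 kHz.
96.2 kHz mod fs = 8.9 kHz.
8.9 kHz ≤ fs/2 = 14.55 kHz, appears at 8.9 kHz.
38.5 kHz mod fs = 9.4 kHz.
9.4 kHz ≤ fs/2 = 14.55 kHz, appears at 9.4 kHz.
55.4 kHz and 61 kHz both map to 2.8 kHz.

55.4 kHz, 61 kHz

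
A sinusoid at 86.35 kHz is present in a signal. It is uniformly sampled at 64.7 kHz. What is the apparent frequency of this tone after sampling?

86.35 kHz mod fs = 21.65 kHz.
21.65 kHz ≤ fs/2 = 32.35 kHz, appears at 21.65 kHz.

21.65 kHz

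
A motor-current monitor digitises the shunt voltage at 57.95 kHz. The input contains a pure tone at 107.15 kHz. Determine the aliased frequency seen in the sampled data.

8.75 kHz

107.15 kHz mod fs = 49.2 kHz.
49.2 kHz > fs/2 = 28.975 kHz, folds to fs − 49.2 kHz = 8.75 kHz.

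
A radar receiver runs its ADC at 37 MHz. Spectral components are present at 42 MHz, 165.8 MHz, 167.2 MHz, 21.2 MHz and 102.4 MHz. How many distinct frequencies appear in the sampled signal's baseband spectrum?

4

fs/2 = 18.5 MHz.
42 MHz mod fs = 5 MHz.
5 MHz ≤ fs/2 = 18.5 MHz, appears at 5 MHz.
165.8 MHz mod fs = 17.8 MHz.
17.8 MHz ≤ fs/2 = 18.5 MHz, appears at 17.8 MHz.
167.2 MHz mod fs = 19.2 MHz.
19.2 MHz > fs/2 = 18.5 MHz, folds to fs − 19.2 MHz = 17.8 MHz.
21.2 MHz > fs/2 = 18.5 MHz, folds to fs − 21.2 MHz = 15.8 MHz.
102.4 MHz mod fs = 28.4 MHz.
28.4 MHz > fs/2 = 18.5 MHz, folds to fs − 28.4 MHz = 8.6 MHz.
Distinct values: {5 MHz, 8.6 MHz, 15.8 MHz, 17.8 MHz} → 4.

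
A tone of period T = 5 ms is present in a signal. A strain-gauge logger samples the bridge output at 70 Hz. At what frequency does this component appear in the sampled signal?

10 Hz

T = 5 ms → f = 1/T = 200 Hz.
200 Hz mod fs = 60 Hz.
60 Hz > fs/2 = 35 Hz, folds to fs − 60 Hz = 10 Hz.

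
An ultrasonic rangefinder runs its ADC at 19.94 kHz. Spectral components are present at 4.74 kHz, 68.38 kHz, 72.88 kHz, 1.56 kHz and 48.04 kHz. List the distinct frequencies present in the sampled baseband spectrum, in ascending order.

1.56 kHz, 4.74 kHz, 6.88 kHz, 8.16 kHz, 8.56 kHz

fs/2 = 9.97 kHz.
4.74 kHz ≤ fs/2 = 9.97 kHz, passes unchanged.
68.38 kHz mod fs = 8.56 kHz.
8.56 kHz ≤ fs/2 = 9.97 kHz, appears at 8.56 kHz.
72.88 kHz mod fs = 13.06 kHz.
13.06 kHz > fs/2 = 9.97 kHz, folds to fs − 13.06 kHz = 6.88 kHz.
1.56 kHz ≤ fs/2 = 9.97 kHz, passes unchanged.
48.04 kHz mod fs = 8.16 kHz.
8.16 kHz ≤ fs/2 = 9.97 kHz, appears at 8.16 kHz.
Distinct values: {1.56 kHz, 4.74 kHz, 6.88 kHz, 8.16 kHz, 8.56 kHz}.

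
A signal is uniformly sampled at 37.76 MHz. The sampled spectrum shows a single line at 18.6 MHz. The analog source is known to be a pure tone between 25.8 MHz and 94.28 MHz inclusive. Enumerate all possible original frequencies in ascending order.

56.36 MHz, 56.92 MHz, 94.12 MHz

Frequencies that alias to 18.6 MHz are k·fs ± 18.6 MHz for integer k ≥ 0.
k=0: 18.6 MHz.
k=1: 19.16 MHz, 56.36 MHz.
k=2: 56.92 MHz, 94.12 MHz.
k=3: 94.68 MHz, 131.88 MHz.
Within [25.8 MHz, 94.28 MHz]: 56.36 MHz, 56.92 MHz, 94.12 MHz.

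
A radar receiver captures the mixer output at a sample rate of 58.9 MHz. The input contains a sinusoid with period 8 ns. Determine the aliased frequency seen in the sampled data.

T = 8 ns → f = 1/T = 125 MHz.
125 MHz mod fs = 7.2 MHz.
7.2 MHz ≤ fs/2 = 29.45 MHz, appears at 7.2 MHz.

7.2 MHz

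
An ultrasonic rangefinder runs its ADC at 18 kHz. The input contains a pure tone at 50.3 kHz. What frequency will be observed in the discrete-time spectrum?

50.3 kHz mod fs = 14.3 kHz.
14.3 kHz > fs/2 = 9 kHz, folds to fs − 14.3 kHz = 3.7 kHz.

3.7 kHz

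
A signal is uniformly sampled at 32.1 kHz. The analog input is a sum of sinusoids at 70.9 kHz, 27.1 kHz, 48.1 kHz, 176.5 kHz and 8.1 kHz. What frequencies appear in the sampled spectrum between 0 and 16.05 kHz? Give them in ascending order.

5 kHz, 6.7 kHz, 8.1 kHz, 16 kHz

fs/2 = 16.05 kHz.
70.9 kHz mod fs = 6.7 kHz.
6.7 kHz ≤ fs/2 = 16.05 kHz, appears at 6.7 kHz.
27.1 kHz > fs/2 = 16.05 kHz, folds to fs − 27.1 kHz = 5 kHz.
48.1 kHz mod fs = 16 kHz.
16 kHz ≤ fs/2 = 16.05 kHz, appears at 16 kHz.
176.5 kHz mod fs = 16 kHz.
16 kHz ≤ fs/2 = 16.05 kHz, appears at 16 kHz.
8.1 kHz ≤ fs/2 = 16.05 kHz, passes unchanged.
Distinct values: {5 kHz, 6.7 kHz, 8.1 kHz, 16 kHz}.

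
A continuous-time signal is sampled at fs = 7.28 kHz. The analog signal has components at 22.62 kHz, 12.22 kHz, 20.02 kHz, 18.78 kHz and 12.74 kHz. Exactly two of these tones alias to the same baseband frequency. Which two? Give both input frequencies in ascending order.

fs/2 = 3.64 kHz.
22.62 kHz mod fs = 0.78 kHz.
0.78 kHz ≤ fs/2 = 3.64 kHz, appears at 0.78 kHz.
12.22 kHz mod fs = 4.94 kHz.
4.94 kHz > fs/2 = 3.64 kHz, folds to fs − 4.94 kHz = 2.34 kHz.
20.02 kHz mod fs = 5.46 kHz.
5.46 kHz > fs/2 = 3.64 kHz, folds to fs − 5.46 kHz = 1.82 kHz.
18.78 kHz mod fs = 4.22 kHz.
4.22 kHz > fs/2 = 3.64 kHz, folds to fs − 4.22 kHz = 3.06 kHz.
12.74 kHz mod fs = 5.46 kHz.
5.46 kHz > fs/2 = 3.64 kHz, folds to fs − 5.46 kHz = 1.82 kHz.
12.74 kHz and 20.02 kHz both map to 1.82 kHz.

12.74 kHz, 20.02 kHz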